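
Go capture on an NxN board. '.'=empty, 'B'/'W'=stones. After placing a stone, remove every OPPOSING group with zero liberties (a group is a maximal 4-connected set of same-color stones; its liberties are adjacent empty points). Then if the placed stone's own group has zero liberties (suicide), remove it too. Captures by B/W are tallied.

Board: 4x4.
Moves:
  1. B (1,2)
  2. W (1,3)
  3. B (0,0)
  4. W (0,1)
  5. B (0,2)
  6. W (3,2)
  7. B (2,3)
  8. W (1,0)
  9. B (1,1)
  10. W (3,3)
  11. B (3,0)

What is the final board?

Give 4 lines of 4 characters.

Answer: .WB.
WBBW
...B
B.WW

Derivation:
Move 1: B@(1,2) -> caps B=0 W=0
Move 2: W@(1,3) -> caps B=0 W=0
Move 3: B@(0,0) -> caps B=0 W=0
Move 4: W@(0,1) -> caps B=0 W=0
Move 5: B@(0,2) -> caps B=0 W=0
Move 6: W@(3,2) -> caps B=0 W=0
Move 7: B@(2,3) -> caps B=0 W=0
Move 8: W@(1,0) -> caps B=0 W=1
Move 9: B@(1,1) -> caps B=0 W=1
Move 10: W@(3,3) -> caps B=0 W=1
Move 11: B@(3,0) -> caps B=0 W=1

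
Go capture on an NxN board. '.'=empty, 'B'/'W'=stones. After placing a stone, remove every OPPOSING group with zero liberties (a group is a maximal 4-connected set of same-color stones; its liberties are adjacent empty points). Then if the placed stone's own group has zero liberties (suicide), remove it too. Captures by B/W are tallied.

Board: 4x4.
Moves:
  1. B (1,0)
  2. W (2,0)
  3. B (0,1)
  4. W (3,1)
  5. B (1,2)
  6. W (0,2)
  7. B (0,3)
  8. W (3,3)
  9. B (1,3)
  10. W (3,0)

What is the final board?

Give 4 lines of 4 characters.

Move 1: B@(1,0) -> caps B=0 W=0
Move 2: W@(2,0) -> caps B=0 W=0
Move 3: B@(0,1) -> caps B=0 W=0
Move 4: W@(3,1) -> caps B=0 W=0
Move 5: B@(1,2) -> caps B=0 W=0
Move 6: W@(0,2) -> caps B=0 W=0
Move 7: B@(0,3) -> caps B=1 W=0
Move 8: W@(3,3) -> caps B=1 W=0
Move 9: B@(1,3) -> caps B=1 W=0
Move 10: W@(3,0) -> caps B=1 W=0

Answer: .B.B
B.BB
W...
WW.W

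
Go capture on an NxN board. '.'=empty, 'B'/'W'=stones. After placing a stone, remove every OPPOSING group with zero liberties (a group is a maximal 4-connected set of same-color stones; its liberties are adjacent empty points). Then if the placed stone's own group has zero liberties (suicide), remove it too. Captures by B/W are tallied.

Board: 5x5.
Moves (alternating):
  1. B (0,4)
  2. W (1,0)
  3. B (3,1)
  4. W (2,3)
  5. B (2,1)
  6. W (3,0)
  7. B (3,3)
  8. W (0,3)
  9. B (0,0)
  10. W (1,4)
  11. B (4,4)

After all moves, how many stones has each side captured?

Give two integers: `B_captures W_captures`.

Answer: 0 1

Derivation:
Move 1: B@(0,4) -> caps B=0 W=0
Move 2: W@(1,0) -> caps B=0 W=0
Move 3: B@(3,1) -> caps B=0 W=0
Move 4: W@(2,3) -> caps B=0 W=0
Move 5: B@(2,1) -> caps B=0 W=0
Move 6: W@(3,0) -> caps B=0 W=0
Move 7: B@(3,3) -> caps B=0 W=0
Move 8: W@(0,3) -> caps B=0 W=0
Move 9: B@(0,0) -> caps B=0 W=0
Move 10: W@(1,4) -> caps B=0 W=1
Move 11: B@(4,4) -> caps B=0 W=1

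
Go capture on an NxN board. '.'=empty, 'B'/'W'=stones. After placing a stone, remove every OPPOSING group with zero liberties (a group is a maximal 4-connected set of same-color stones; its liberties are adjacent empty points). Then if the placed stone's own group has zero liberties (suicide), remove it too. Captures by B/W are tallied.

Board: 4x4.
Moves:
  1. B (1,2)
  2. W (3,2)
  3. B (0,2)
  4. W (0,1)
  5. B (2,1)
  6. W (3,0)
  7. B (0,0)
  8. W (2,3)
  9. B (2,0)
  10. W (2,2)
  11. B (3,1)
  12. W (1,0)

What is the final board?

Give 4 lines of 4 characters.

Move 1: B@(1,2) -> caps B=0 W=0
Move 2: W@(3,2) -> caps B=0 W=0
Move 3: B@(0,2) -> caps B=0 W=0
Move 4: W@(0,1) -> caps B=0 W=0
Move 5: B@(2,1) -> caps B=0 W=0
Move 6: W@(3,0) -> caps B=0 W=0
Move 7: B@(0,0) -> caps B=0 W=0
Move 8: W@(2,3) -> caps B=0 W=0
Move 9: B@(2,0) -> caps B=0 W=0
Move 10: W@(2,2) -> caps B=0 W=0
Move 11: B@(3,1) -> caps B=1 W=0
Move 12: W@(1,0) -> caps B=1 W=1

Answer: .WB.
W.B.
BBWW
.BW.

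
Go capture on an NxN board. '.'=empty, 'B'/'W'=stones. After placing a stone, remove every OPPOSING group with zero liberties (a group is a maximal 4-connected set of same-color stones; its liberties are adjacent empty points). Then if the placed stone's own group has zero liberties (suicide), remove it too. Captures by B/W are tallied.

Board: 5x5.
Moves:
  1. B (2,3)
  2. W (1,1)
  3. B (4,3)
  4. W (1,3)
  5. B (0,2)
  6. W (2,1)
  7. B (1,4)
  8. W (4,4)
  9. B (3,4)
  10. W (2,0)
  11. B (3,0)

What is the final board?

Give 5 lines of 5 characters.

Move 1: B@(2,3) -> caps B=0 W=0
Move 2: W@(1,1) -> caps B=0 W=0
Move 3: B@(4,3) -> caps B=0 W=0
Move 4: W@(1,3) -> caps B=0 W=0
Move 5: B@(0,2) -> caps B=0 W=0
Move 6: W@(2,1) -> caps B=0 W=0
Move 7: B@(1,4) -> caps B=0 W=0
Move 8: W@(4,4) -> caps B=0 W=0
Move 9: B@(3,4) -> caps B=1 W=0
Move 10: W@(2,0) -> caps B=1 W=0
Move 11: B@(3,0) -> caps B=1 W=0

Answer: ..B..
.W.WB
WW.B.
B...B
...B.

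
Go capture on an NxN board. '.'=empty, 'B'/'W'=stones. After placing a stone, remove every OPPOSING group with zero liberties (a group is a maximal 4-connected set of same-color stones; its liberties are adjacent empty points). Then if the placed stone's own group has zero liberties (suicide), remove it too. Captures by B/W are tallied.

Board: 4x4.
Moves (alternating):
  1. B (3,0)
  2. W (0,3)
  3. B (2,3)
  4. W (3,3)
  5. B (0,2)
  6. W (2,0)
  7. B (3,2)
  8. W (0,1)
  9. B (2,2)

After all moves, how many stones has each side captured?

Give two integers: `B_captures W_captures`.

Answer: 1 0

Derivation:
Move 1: B@(3,0) -> caps B=0 W=0
Move 2: W@(0,3) -> caps B=0 W=0
Move 3: B@(2,3) -> caps B=0 W=0
Move 4: W@(3,3) -> caps B=0 W=0
Move 5: B@(0,2) -> caps B=0 W=0
Move 6: W@(2,0) -> caps B=0 W=0
Move 7: B@(3,2) -> caps B=1 W=0
Move 8: W@(0,1) -> caps B=1 W=0
Move 9: B@(2,2) -> caps B=1 W=0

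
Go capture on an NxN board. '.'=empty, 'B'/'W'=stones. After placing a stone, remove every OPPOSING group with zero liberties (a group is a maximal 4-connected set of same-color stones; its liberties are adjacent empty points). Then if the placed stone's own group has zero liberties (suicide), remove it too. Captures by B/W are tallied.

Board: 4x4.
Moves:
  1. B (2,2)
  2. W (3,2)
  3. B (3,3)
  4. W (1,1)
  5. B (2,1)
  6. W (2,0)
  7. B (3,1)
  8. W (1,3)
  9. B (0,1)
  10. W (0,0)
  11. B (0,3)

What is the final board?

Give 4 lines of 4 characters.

Move 1: B@(2,2) -> caps B=0 W=0
Move 2: W@(3,2) -> caps B=0 W=0
Move 3: B@(3,3) -> caps B=0 W=0
Move 4: W@(1,1) -> caps B=0 W=0
Move 5: B@(2,1) -> caps B=0 W=0
Move 6: W@(2,0) -> caps B=0 W=0
Move 7: B@(3,1) -> caps B=1 W=0
Move 8: W@(1,3) -> caps B=1 W=0
Move 9: B@(0,1) -> caps B=1 W=0
Move 10: W@(0,0) -> caps B=1 W=0
Move 11: B@(0,3) -> caps B=1 W=0

Answer: WB.B
.W.W
WBB.
.B.B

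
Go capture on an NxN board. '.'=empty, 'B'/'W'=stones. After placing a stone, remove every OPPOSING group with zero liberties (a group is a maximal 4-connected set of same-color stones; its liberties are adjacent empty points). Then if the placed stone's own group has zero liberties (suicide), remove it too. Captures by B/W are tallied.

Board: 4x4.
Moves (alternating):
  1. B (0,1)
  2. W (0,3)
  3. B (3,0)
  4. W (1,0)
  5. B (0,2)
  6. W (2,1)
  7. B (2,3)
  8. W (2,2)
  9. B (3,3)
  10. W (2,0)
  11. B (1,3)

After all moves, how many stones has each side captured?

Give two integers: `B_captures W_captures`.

Move 1: B@(0,1) -> caps B=0 W=0
Move 2: W@(0,3) -> caps B=0 W=0
Move 3: B@(3,0) -> caps B=0 W=0
Move 4: W@(1,0) -> caps B=0 W=0
Move 5: B@(0,2) -> caps B=0 W=0
Move 6: W@(2,1) -> caps B=0 W=0
Move 7: B@(2,3) -> caps B=0 W=0
Move 8: W@(2,2) -> caps B=0 W=0
Move 9: B@(3,3) -> caps B=0 W=0
Move 10: W@(2,0) -> caps B=0 W=0
Move 11: B@(1,3) -> caps B=1 W=0

Answer: 1 0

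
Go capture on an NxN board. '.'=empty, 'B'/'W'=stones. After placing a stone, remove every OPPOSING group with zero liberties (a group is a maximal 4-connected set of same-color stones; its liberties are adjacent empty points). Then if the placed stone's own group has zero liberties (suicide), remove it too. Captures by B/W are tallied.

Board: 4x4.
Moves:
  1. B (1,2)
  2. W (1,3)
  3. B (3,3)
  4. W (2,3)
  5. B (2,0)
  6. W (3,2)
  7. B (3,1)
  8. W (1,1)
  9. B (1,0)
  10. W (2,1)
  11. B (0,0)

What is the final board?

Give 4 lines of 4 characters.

Answer: B...
BWBW
BW.W
.BW.

Derivation:
Move 1: B@(1,2) -> caps B=0 W=0
Move 2: W@(1,3) -> caps B=0 W=0
Move 3: B@(3,3) -> caps B=0 W=0
Move 4: W@(2,3) -> caps B=0 W=0
Move 5: B@(2,0) -> caps B=0 W=0
Move 6: W@(3,2) -> caps B=0 W=1
Move 7: B@(3,1) -> caps B=0 W=1
Move 8: W@(1,1) -> caps B=0 W=1
Move 9: B@(1,0) -> caps B=0 W=1
Move 10: W@(2,1) -> caps B=0 W=1
Move 11: B@(0,0) -> caps B=0 W=1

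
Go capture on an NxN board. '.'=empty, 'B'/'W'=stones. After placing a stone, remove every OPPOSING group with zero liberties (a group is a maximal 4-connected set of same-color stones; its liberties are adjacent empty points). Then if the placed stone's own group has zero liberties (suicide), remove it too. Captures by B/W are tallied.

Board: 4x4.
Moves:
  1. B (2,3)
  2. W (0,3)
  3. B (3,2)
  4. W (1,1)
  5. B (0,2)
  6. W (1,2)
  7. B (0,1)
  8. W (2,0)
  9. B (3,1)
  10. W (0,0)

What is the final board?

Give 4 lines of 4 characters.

Move 1: B@(2,3) -> caps B=0 W=0
Move 2: W@(0,3) -> caps B=0 W=0
Move 3: B@(3,2) -> caps B=0 W=0
Move 4: W@(1,1) -> caps B=0 W=0
Move 5: B@(0,2) -> caps B=0 W=0
Move 6: W@(1,2) -> caps B=0 W=0
Move 7: B@(0,1) -> caps B=0 W=0
Move 8: W@(2,0) -> caps B=0 W=0
Move 9: B@(3,1) -> caps B=0 W=0
Move 10: W@(0,0) -> caps B=0 W=2

Answer: W..W
.WW.
W..B
.BB.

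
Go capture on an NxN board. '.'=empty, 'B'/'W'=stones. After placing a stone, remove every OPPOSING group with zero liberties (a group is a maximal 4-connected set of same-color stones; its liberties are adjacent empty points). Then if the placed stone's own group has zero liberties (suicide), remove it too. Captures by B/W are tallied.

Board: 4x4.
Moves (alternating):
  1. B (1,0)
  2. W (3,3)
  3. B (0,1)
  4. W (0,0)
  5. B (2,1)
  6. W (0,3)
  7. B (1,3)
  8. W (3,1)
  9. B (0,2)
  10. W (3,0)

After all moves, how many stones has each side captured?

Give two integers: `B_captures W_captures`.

Move 1: B@(1,0) -> caps B=0 W=0
Move 2: W@(3,3) -> caps B=0 W=0
Move 3: B@(0,1) -> caps B=0 W=0
Move 4: W@(0,0) -> caps B=0 W=0
Move 5: B@(2,1) -> caps B=0 W=0
Move 6: W@(0,3) -> caps B=0 W=0
Move 7: B@(1,3) -> caps B=0 W=0
Move 8: W@(3,1) -> caps B=0 W=0
Move 9: B@(0,2) -> caps B=1 W=0
Move 10: W@(3,0) -> caps B=1 W=0

Answer: 1 0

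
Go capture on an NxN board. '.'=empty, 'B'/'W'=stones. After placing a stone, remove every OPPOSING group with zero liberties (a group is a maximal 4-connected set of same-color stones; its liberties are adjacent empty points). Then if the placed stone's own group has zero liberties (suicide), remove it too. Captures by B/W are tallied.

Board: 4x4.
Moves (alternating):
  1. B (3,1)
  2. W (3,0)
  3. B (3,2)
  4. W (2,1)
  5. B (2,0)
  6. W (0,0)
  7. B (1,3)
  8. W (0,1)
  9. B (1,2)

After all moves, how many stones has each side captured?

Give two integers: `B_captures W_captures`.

Move 1: B@(3,1) -> caps B=0 W=0
Move 2: W@(3,0) -> caps B=0 W=0
Move 3: B@(3,2) -> caps B=0 W=0
Move 4: W@(2,1) -> caps B=0 W=0
Move 5: B@(2,0) -> caps B=1 W=0
Move 6: W@(0,0) -> caps B=1 W=0
Move 7: B@(1,3) -> caps B=1 W=0
Move 8: W@(0,1) -> caps B=1 W=0
Move 9: B@(1,2) -> caps B=1 W=0

Answer: 1 0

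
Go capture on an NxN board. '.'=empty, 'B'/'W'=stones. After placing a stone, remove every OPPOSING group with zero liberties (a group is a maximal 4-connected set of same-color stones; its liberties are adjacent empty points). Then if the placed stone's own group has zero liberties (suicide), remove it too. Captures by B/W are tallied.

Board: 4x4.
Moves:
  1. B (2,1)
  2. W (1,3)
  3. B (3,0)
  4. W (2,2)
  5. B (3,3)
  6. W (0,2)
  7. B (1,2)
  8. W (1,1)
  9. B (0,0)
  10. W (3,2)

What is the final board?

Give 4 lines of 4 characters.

Move 1: B@(2,1) -> caps B=0 W=0
Move 2: W@(1,3) -> caps B=0 W=0
Move 3: B@(3,0) -> caps B=0 W=0
Move 4: W@(2,2) -> caps B=0 W=0
Move 5: B@(3,3) -> caps B=0 W=0
Move 6: W@(0,2) -> caps B=0 W=0
Move 7: B@(1,2) -> caps B=0 W=0
Move 8: W@(1,1) -> caps B=0 W=1
Move 9: B@(0,0) -> caps B=0 W=1
Move 10: W@(3,2) -> caps B=0 W=1

Answer: B.W.
.W.W
.BW.
B.WB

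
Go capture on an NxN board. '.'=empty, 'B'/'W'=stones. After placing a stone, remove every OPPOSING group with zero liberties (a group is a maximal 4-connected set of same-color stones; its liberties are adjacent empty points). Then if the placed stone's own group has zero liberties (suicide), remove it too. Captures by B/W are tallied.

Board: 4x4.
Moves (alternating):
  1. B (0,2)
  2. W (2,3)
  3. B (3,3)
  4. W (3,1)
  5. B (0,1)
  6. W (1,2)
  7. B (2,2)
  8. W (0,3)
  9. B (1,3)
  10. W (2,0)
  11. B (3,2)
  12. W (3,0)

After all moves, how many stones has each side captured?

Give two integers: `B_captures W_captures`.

Answer: 2 0

Derivation:
Move 1: B@(0,2) -> caps B=0 W=0
Move 2: W@(2,3) -> caps B=0 W=0
Move 3: B@(3,3) -> caps B=0 W=0
Move 4: W@(3,1) -> caps B=0 W=0
Move 5: B@(0,1) -> caps B=0 W=0
Move 6: W@(1,2) -> caps B=0 W=0
Move 7: B@(2,2) -> caps B=0 W=0
Move 8: W@(0,3) -> caps B=0 W=0
Move 9: B@(1,3) -> caps B=2 W=0
Move 10: W@(2,0) -> caps B=2 W=0
Move 11: B@(3,2) -> caps B=2 W=0
Move 12: W@(3,0) -> caps B=2 W=0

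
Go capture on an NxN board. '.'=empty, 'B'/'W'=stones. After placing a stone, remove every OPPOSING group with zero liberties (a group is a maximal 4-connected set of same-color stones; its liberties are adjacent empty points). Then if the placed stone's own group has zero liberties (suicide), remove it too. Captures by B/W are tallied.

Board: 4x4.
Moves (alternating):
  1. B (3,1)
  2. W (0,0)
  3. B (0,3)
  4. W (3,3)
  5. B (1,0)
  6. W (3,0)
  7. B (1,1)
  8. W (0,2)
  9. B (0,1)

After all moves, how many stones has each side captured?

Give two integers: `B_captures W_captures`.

Move 1: B@(3,1) -> caps B=0 W=0
Move 2: W@(0,0) -> caps B=0 W=0
Move 3: B@(0,3) -> caps B=0 W=0
Move 4: W@(3,3) -> caps B=0 W=0
Move 5: B@(1,0) -> caps B=0 W=0
Move 6: W@(3,0) -> caps B=0 W=0
Move 7: B@(1,1) -> caps B=0 W=0
Move 8: W@(0,2) -> caps B=0 W=0
Move 9: B@(0,1) -> caps B=1 W=0

Answer: 1 0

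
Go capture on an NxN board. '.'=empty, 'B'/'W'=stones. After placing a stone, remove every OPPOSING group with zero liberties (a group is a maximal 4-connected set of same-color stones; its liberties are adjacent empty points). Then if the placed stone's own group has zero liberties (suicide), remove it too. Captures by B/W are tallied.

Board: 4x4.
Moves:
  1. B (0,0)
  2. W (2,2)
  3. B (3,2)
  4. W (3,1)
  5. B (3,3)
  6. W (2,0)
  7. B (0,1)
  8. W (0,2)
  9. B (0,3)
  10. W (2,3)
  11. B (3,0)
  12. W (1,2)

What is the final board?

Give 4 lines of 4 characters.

Move 1: B@(0,0) -> caps B=0 W=0
Move 2: W@(2,2) -> caps B=0 W=0
Move 3: B@(3,2) -> caps B=0 W=0
Move 4: W@(3,1) -> caps B=0 W=0
Move 5: B@(3,3) -> caps B=0 W=0
Move 6: W@(2,0) -> caps B=0 W=0
Move 7: B@(0,1) -> caps B=0 W=0
Move 8: W@(0,2) -> caps B=0 W=0
Move 9: B@(0,3) -> caps B=0 W=0
Move 10: W@(2,3) -> caps B=0 W=2
Move 11: B@(3,0) -> caps B=0 W=2
Move 12: W@(1,2) -> caps B=0 W=2

Answer: BBWB
..W.
W.WW
.W..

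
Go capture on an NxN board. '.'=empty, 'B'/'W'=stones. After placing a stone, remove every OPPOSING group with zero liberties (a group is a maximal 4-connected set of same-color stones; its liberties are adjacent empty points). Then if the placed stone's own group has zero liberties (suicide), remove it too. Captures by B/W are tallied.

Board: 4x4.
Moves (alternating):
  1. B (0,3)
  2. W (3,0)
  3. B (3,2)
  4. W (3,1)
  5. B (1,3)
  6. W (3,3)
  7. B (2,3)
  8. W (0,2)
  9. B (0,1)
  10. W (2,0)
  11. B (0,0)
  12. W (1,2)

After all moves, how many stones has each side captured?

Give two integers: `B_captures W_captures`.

Move 1: B@(0,3) -> caps B=0 W=0
Move 2: W@(3,0) -> caps B=0 W=0
Move 3: B@(3,2) -> caps B=0 W=0
Move 4: W@(3,1) -> caps B=0 W=0
Move 5: B@(1,3) -> caps B=0 W=0
Move 6: W@(3,3) -> caps B=0 W=0
Move 7: B@(2,3) -> caps B=1 W=0
Move 8: W@(0,2) -> caps B=1 W=0
Move 9: B@(0,1) -> caps B=1 W=0
Move 10: W@(2,0) -> caps B=1 W=0
Move 11: B@(0,0) -> caps B=1 W=0
Move 12: W@(1,2) -> caps B=1 W=0

Answer: 1 0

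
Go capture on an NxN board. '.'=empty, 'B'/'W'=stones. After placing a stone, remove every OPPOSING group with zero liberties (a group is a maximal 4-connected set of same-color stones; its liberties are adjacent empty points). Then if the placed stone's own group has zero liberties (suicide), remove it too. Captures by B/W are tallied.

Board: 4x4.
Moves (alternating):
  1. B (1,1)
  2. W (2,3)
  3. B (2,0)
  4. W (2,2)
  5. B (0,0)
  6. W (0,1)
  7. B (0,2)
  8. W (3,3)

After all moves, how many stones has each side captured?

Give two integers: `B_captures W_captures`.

Move 1: B@(1,1) -> caps B=0 W=0
Move 2: W@(2,3) -> caps B=0 W=0
Move 3: B@(2,0) -> caps B=0 W=0
Move 4: W@(2,2) -> caps B=0 W=0
Move 5: B@(0,0) -> caps B=0 W=0
Move 6: W@(0,1) -> caps B=0 W=0
Move 7: B@(0,2) -> caps B=1 W=0
Move 8: W@(3,3) -> caps B=1 W=0

Answer: 1 0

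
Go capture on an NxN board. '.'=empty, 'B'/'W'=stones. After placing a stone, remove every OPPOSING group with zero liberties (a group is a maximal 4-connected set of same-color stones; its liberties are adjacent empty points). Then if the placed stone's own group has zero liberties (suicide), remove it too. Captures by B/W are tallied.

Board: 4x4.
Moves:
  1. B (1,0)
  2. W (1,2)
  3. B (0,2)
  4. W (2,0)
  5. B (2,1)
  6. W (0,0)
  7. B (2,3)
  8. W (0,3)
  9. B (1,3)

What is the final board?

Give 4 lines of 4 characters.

Move 1: B@(1,0) -> caps B=0 W=0
Move 2: W@(1,2) -> caps B=0 W=0
Move 3: B@(0,2) -> caps B=0 W=0
Move 4: W@(2,0) -> caps B=0 W=0
Move 5: B@(2,1) -> caps B=0 W=0
Move 6: W@(0,0) -> caps B=0 W=0
Move 7: B@(2,3) -> caps B=0 W=0
Move 8: W@(0,3) -> caps B=0 W=0
Move 9: B@(1,3) -> caps B=1 W=0

Answer: W.B.
B.WB
WB.B
....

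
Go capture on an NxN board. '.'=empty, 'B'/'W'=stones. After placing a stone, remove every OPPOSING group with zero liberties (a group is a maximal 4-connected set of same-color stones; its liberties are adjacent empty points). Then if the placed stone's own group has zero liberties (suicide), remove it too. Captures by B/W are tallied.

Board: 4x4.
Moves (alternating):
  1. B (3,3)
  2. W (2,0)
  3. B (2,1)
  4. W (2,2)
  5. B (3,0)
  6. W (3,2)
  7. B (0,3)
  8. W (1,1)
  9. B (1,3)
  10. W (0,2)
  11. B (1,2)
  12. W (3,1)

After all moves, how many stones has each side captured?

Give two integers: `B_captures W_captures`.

Answer: 0 2

Derivation:
Move 1: B@(3,3) -> caps B=0 W=0
Move 2: W@(2,0) -> caps B=0 W=0
Move 3: B@(2,1) -> caps B=0 W=0
Move 4: W@(2,2) -> caps B=0 W=0
Move 5: B@(3,0) -> caps B=0 W=0
Move 6: W@(3,2) -> caps B=0 W=0
Move 7: B@(0,3) -> caps B=0 W=0
Move 8: W@(1,1) -> caps B=0 W=0
Move 9: B@(1,3) -> caps B=0 W=0
Move 10: W@(0,2) -> caps B=0 W=0
Move 11: B@(1,2) -> caps B=0 W=0
Move 12: W@(3,1) -> caps B=0 W=2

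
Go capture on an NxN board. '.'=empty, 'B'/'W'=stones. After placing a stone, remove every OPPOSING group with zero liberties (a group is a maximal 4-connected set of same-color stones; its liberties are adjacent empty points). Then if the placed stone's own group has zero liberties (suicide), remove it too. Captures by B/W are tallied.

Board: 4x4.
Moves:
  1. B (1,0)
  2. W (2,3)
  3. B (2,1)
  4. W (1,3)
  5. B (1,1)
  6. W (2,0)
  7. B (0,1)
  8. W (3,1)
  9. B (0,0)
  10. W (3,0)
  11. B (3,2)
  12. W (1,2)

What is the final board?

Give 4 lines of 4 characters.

Answer: BB..
BBWW
.B.W
..B.

Derivation:
Move 1: B@(1,0) -> caps B=0 W=0
Move 2: W@(2,3) -> caps B=0 W=0
Move 3: B@(2,1) -> caps B=0 W=0
Move 4: W@(1,3) -> caps B=0 W=0
Move 5: B@(1,1) -> caps B=0 W=0
Move 6: W@(2,0) -> caps B=0 W=0
Move 7: B@(0,1) -> caps B=0 W=0
Move 8: W@(3,1) -> caps B=0 W=0
Move 9: B@(0,0) -> caps B=0 W=0
Move 10: W@(3,0) -> caps B=0 W=0
Move 11: B@(3,2) -> caps B=3 W=0
Move 12: W@(1,2) -> caps B=3 W=0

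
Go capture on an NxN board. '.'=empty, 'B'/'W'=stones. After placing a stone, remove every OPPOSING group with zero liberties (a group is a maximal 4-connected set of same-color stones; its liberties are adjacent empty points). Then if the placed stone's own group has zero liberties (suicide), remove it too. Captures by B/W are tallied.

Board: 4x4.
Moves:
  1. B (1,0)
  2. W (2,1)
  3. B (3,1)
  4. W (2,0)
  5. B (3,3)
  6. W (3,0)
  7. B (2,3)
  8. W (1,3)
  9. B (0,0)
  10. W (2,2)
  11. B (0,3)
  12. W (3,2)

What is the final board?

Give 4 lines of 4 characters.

Move 1: B@(1,0) -> caps B=0 W=0
Move 2: W@(2,1) -> caps B=0 W=0
Move 3: B@(3,1) -> caps B=0 W=0
Move 4: W@(2,0) -> caps B=0 W=0
Move 5: B@(3,3) -> caps B=0 W=0
Move 6: W@(3,0) -> caps B=0 W=0
Move 7: B@(2,3) -> caps B=0 W=0
Move 8: W@(1,3) -> caps B=0 W=0
Move 9: B@(0,0) -> caps B=0 W=0
Move 10: W@(2,2) -> caps B=0 W=0
Move 11: B@(0,3) -> caps B=0 W=0
Move 12: W@(3,2) -> caps B=0 W=3

Answer: B..B
B..W
WWW.
W.W.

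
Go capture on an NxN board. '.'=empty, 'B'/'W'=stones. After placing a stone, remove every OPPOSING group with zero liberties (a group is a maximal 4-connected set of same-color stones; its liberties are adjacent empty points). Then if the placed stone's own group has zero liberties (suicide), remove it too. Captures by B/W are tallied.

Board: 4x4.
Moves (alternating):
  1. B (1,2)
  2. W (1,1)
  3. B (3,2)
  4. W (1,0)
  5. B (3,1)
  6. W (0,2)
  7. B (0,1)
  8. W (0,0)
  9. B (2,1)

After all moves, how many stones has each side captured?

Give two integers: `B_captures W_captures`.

Answer: 0 1

Derivation:
Move 1: B@(1,2) -> caps B=0 W=0
Move 2: W@(1,1) -> caps B=0 W=0
Move 3: B@(3,2) -> caps B=0 W=0
Move 4: W@(1,0) -> caps B=0 W=0
Move 5: B@(3,1) -> caps B=0 W=0
Move 6: W@(0,2) -> caps B=0 W=0
Move 7: B@(0,1) -> caps B=0 W=0
Move 8: W@(0,0) -> caps B=0 W=1
Move 9: B@(2,1) -> caps B=0 W=1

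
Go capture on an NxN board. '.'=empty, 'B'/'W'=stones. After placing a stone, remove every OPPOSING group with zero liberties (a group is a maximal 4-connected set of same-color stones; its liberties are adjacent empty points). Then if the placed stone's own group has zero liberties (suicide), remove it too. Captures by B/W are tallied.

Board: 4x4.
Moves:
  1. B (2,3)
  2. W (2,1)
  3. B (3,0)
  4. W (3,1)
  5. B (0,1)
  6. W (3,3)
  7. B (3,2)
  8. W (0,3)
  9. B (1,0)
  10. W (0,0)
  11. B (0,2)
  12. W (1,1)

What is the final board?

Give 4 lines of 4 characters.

Move 1: B@(2,3) -> caps B=0 W=0
Move 2: W@(2,1) -> caps B=0 W=0
Move 3: B@(3,0) -> caps B=0 W=0
Move 4: W@(3,1) -> caps B=0 W=0
Move 5: B@(0,1) -> caps B=0 W=0
Move 6: W@(3,3) -> caps B=0 W=0
Move 7: B@(3,2) -> caps B=1 W=0
Move 8: W@(0,3) -> caps B=1 W=0
Move 9: B@(1,0) -> caps B=1 W=0
Move 10: W@(0,0) -> caps B=1 W=0
Move 11: B@(0,2) -> caps B=1 W=0
Move 12: W@(1,1) -> caps B=1 W=0

Answer: .BBW
BW..
.W.B
BWB.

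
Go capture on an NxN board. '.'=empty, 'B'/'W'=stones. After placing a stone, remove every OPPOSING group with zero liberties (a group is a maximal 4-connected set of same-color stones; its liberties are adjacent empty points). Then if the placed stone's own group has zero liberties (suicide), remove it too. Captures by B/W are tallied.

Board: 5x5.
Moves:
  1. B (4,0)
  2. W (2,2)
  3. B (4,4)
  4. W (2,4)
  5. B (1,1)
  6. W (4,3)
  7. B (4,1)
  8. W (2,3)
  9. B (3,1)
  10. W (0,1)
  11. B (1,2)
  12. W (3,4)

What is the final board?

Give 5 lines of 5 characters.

Move 1: B@(4,0) -> caps B=0 W=0
Move 2: W@(2,2) -> caps B=0 W=0
Move 3: B@(4,4) -> caps B=0 W=0
Move 4: W@(2,4) -> caps B=0 W=0
Move 5: B@(1,1) -> caps B=0 W=0
Move 6: W@(4,3) -> caps B=0 W=0
Move 7: B@(4,1) -> caps B=0 W=0
Move 8: W@(2,3) -> caps B=0 W=0
Move 9: B@(3,1) -> caps B=0 W=0
Move 10: W@(0,1) -> caps B=0 W=0
Move 11: B@(1,2) -> caps B=0 W=0
Move 12: W@(3,4) -> caps B=0 W=1

Answer: .W...
.BB..
..WWW
.B..W
BB.W.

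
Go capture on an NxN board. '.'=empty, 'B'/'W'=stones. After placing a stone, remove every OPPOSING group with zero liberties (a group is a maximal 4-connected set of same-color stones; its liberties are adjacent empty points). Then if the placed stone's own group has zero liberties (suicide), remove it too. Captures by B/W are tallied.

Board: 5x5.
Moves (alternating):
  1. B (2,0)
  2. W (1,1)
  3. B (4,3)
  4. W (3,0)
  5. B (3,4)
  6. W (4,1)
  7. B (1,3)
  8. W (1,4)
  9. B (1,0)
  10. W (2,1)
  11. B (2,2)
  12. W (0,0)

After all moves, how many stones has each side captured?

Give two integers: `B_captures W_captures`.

Answer: 0 2

Derivation:
Move 1: B@(2,0) -> caps B=0 W=0
Move 2: W@(1,1) -> caps B=0 W=0
Move 3: B@(4,3) -> caps B=0 W=0
Move 4: W@(3,0) -> caps B=0 W=0
Move 5: B@(3,4) -> caps B=0 W=0
Move 6: W@(4,1) -> caps B=0 W=0
Move 7: B@(1,3) -> caps B=0 W=0
Move 8: W@(1,4) -> caps B=0 W=0
Move 9: B@(1,0) -> caps B=0 W=0
Move 10: W@(2,1) -> caps B=0 W=0
Move 11: B@(2,2) -> caps B=0 W=0
Move 12: W@(0,0) -> caps B=0 W=2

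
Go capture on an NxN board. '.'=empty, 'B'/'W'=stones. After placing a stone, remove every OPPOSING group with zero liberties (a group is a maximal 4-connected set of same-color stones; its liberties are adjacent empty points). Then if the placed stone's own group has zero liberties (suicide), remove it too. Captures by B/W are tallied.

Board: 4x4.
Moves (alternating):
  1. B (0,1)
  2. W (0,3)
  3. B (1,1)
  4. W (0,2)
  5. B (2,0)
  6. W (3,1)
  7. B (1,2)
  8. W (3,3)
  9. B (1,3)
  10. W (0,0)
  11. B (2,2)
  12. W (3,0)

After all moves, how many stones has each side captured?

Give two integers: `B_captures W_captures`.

Answer: 2 0

Derivation:
Move 1: B@(0,1) -> caps B=0 W=0
Move 2: W@(0,3) -> caps B=0 W=0
Move 3: B@(1,1) -> caps B=0 W=0
Move 4: W@(0,2) -> caps B=0 W=0
Move 5: B@(2,0) -> caps B=0 W=0
Move 6: W@(3,1) -> caps B=0 W=0
Move 7: B@(1,2) -> caps B=0 W=0
Move 8: W@(3,3) -> caps B=0 W=0
Move 9: B@(1,3) -> caps B=2 W=0
Move 10: W@(0,0) -> caps B=2 W=0
Move 11: B@(2,2) -> caps B=2 W=0
Move 12: W@(3,0) -> caps B=2 W=0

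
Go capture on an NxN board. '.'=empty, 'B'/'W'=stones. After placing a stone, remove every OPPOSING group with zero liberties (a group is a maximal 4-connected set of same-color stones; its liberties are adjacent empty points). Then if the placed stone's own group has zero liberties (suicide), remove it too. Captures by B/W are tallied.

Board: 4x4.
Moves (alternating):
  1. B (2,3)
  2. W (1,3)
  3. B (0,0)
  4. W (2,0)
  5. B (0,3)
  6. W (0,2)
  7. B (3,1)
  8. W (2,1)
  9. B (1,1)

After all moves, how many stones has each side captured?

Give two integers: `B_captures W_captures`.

Answer: 0 1

Derivation:
Move 1: B@(2,3) -> caps B=0 W=0
Move 2: W@(1,3) -> caps B=0 W=0
Move 3: B@(0,0) -> caps B=0 W=0
Move 4: W@(2,0) -> caps B=0 W=0
Move 5: B@(0,3) -> caps B=0 W=0
Move 6: W@(0,2) -> caps B=0 W=1
Move 7: B@(3,1) -> caps B=0 W=1
Move 8: W@(2,1) -> caps B=0 W=1
Move 9: B@(1,1) -> caps B=0 W=1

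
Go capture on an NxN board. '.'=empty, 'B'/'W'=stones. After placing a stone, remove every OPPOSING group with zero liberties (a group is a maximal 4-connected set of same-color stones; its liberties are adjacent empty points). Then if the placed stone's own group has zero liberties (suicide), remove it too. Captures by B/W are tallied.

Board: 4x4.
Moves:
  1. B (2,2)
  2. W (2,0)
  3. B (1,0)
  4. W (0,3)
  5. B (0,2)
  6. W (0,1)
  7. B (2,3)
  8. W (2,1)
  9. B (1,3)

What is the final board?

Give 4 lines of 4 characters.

Answer: .WB.
B..B
WWBB
....

Derivation:
Move 1: B@(2,2) -> caps B=0 W=0
Move 2: W@(2,0) -> caps B=0 W=0
Move 3: B@(1,0) -> caps B=0 W=0
Move 4: W@(0,3) -> caps B=0 W=0
Move 5: B@(0,2) -> caps B=0 W=0
Move 6: W@(0,1) -> caps B=0 W=0
Move 7: B@(2,3) -> caps B=0 W=0
Move 8: W@(2,1) -> caps B=0 W=0
Move 9: B@(1,3) -> caps B=1 W=0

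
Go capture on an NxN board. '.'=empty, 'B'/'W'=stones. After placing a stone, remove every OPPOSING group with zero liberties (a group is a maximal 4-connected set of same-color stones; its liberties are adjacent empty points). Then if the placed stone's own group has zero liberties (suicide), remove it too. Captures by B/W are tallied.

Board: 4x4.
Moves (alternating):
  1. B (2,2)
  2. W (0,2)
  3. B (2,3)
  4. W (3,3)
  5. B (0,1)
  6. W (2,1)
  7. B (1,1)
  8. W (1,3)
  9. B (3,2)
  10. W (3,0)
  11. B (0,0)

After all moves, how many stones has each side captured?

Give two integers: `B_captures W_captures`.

Answer: 1 0

Derivation:
Move 1: B@(2,2) -> caps B=0 W=0
Move 2: W@(0,2) -> caps B=0 W=0
Move 3: B@(2,3) -> caps B=0 W=0
Move 4: W@(3,3) -> caps B=0 W=0
Move 5: B@(0,1) -> caps B=0 W=0
Move 6: W@(2,1) -> caps B=0 W=0
Move 7: B@(1,1) -> caps B=0 W=0
Move 8: W@(1,3) -> caps B=0 W=0
Move 9: B@(3,2) -> caps B=1 W=0
Move 10: W@(3,0) -> caps B=1 W=0
Move 11: B@(0,0) -> caps B=1 W=0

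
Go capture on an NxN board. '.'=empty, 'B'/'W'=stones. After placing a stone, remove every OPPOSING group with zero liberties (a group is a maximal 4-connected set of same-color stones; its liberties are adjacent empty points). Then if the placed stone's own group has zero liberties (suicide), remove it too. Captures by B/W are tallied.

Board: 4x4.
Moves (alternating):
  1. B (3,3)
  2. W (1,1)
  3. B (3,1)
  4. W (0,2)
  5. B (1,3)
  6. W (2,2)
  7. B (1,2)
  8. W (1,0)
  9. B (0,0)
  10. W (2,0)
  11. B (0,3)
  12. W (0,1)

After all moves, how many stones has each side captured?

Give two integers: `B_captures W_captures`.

Answer: 0 1

Derivation:
Move 1: B@(3,3) -> caps B=0 W=0
Move 2: W@(1,1) -> caps B=0 W=0
Move 3: B@(3,1) -> caps B=0 W=0
Move 4: W@(0,2) -> caps B=0 W=0
Move 5: B@(1,3) -> caps B=0 W=0
Move 6: W@(2,2) -> caps B=0 W=0
Move 7: B@(1,2) -> caps B=0 W=0
Move 8: W@(1,0) -> caps B=0 W=0
Move 9: B@(0,0) -> caps B=0 W=0
Move 10: W@(2,0) -> caps B=0 W=0
Move 11: B@(0,3) -> caps B=0 W=0
Move 12: W@(0,1) -> caps B=0 W=1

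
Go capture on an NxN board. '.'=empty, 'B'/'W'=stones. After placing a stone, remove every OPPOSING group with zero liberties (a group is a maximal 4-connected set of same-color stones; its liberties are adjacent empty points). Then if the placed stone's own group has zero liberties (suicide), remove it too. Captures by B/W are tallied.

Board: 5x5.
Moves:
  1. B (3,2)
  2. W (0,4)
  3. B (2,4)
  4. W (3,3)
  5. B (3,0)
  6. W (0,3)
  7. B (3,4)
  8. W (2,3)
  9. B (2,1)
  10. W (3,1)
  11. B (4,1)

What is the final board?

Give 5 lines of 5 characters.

Move 1: B@(3,2) -> caps B=0 W=0
Move 2: W@(0,4) -> caps B=0 W=0
Move 3: B@(2,4) -> caps B=0 W=0
Move 4: W@(3,3) -> caps B=0 W=0
Move 5: B@(3,0) -> caps B=0 W=0
Move 6: W@(0,3) -> caps B=0 W=0
Move 7: B@(3,4) -> caps B=0 W=0
Move 8: W@(2,3) -> caps B=0 W=0
Move 9: B@(2,1) -> caps B=0 W=0
Move 10: W@(3,1) -> caps B=0 W=0
Move 11: B@(4,1) -> caps B=1 W=0

Answer: ...WW
.....
.B.WB
B.BWB
.B...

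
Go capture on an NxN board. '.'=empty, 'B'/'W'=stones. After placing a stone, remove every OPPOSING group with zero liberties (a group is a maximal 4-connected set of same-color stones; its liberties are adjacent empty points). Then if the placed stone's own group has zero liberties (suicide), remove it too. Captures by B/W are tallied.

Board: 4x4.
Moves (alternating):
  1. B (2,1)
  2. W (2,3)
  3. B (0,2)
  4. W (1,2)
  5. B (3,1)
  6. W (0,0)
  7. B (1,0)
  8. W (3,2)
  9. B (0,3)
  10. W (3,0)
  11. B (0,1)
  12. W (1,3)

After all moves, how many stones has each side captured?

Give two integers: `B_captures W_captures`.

Move 1: B@(2,1) -> caps B=0 W=0
Move 2: W@(2,3) -> caps B=0 W=0
Move 3: B@(0,2) -> caps B=0 W=0
Move 4: W@(1,2) -> caps B=0 W=0
Move 5: B@(3,1) -> caps B=0 W=0
Move 6: W@(0,0) -> caps B=0 W=0
Move 7: B@(1,0) -> caps B=0 W=0
Move 8: W@(3,2) -> caps B=0 W=0
Move 9: B@(0,3) -> caps B=0 W=0
Move 10: W@(3,0) -> caps B=0 W=0
Move 11: B@(0,1) -> caps B=1 W=0
Move 12: W@(1,3) -> caps B=1 W=0

Answer: 1 0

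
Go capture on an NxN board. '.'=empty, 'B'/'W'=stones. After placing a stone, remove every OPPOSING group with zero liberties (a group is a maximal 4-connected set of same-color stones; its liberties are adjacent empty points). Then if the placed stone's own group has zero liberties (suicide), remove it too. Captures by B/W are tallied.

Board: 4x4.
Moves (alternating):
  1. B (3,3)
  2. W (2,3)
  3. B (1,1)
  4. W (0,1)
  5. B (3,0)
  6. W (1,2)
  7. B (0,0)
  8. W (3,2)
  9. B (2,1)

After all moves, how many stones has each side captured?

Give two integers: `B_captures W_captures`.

Answer: 0 1

Derivation:
Move 1: B@(3,3) -> caps B=0 W=0
Move 2: W@(2,3) -> caps B=0 W=0
Move 3: B@(1,1) -> caps B=0 W=0
Move 4: W@(0,1) -> caps B=0 W=0
Move 5: B@(3,0) -> caps B=0 W=0
Move 6: W@(1,2) -> caps B=0 W=0
Move 7: B@(0,0) -> caps B=0 W=0
Move 8: W@(3,2) -> caps B=0 W=1
Move 9: B@(2,1) -> caps B=0 W=1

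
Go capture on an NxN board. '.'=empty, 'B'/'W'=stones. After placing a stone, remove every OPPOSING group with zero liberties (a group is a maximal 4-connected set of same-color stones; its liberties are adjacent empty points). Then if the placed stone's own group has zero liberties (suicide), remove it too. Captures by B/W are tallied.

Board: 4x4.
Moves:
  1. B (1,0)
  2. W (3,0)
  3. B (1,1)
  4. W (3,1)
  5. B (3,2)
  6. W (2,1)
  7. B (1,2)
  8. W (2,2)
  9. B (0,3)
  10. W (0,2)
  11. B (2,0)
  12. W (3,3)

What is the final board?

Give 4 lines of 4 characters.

Move 1: B@(1,0) -> caps B=0 W=0
Move 2: W@(3,0) -> caps B=0 W=0
Move 3: B@(1,1) -> caps B=0 W=0
Move 4: W@(3,1) -> caps B=0 W=0
Move 5: B@(3,2) -> caps B=0 W=0
Move 6: W@(2,1) -> caps B=0 W=0
Move 7: B@(1,2) -> caps B=0 W=0
Move 8: W@(2,2) -> caps B=0 W=0
Move 9: B@(0,3) -> caps B=0 W=0
Move 10: W@(0,2) -> caps B=0 W=0
Move 11: B@(2,0) -> caps B=0 W=0
Move 12: W@(3,3) -> caps B=0 W=1

Answer: ..WB
BBB.
BWW.
WW.W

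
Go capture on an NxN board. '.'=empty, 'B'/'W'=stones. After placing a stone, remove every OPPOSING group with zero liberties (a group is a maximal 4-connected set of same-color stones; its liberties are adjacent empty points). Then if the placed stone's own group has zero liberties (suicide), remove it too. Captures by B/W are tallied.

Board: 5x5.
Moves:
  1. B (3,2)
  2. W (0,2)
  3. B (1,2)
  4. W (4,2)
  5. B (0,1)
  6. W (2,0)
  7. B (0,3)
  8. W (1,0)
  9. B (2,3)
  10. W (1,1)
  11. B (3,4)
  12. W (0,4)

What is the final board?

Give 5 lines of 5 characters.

Answer: .B.BW
WWB..
W..B.
..B.B
..W..

Derivation:
Move 1: B@(3,2) -> caps B=0 W=0
Move 2: W@(0,2) -> caps B=0 W=0
Move 3: B@(1,2) -> caps B=0 W=0
Move 4: W@(4,2) -> caps B=0 W=0
Move 5: B@(0,1) -> caps B=0 W=0
Move 6: W@(2,0) -> caps B=0 W=0
Move 7: B@(0,3) -> caps B=1 W=0
Move 8: W@(1,0) -> caps B=1 W=0
Move 9: B@(2,3) -> caps B=1 W=0
Move 10: W@(1,1) -> caps B=1 W=0
Move 11: B@(3,4) -> caps B=1 W=0
Move 12: W@(0,4) -> caps B=1 W=0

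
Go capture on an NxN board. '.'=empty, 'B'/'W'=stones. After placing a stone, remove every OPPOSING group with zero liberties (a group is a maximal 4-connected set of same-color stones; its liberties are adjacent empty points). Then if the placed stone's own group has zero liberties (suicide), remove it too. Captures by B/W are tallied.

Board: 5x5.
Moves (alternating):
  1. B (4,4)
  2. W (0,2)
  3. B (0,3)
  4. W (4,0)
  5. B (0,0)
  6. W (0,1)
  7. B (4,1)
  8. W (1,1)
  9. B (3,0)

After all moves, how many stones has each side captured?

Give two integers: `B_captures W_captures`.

Answer: 1 0

Derivation:
Move 1: B@(4,4) -> caps B=0 W=0
Move 2: W@(0,2) -> caps B=0 W=0
Move 3: B@(0,3) -> caps B=0 W=0
Move 4: W@(4,0) -> caps B=0 W=0
Move 5: B@(0,0) -> caps B=0 W=0
Move 6: W@(0,1) -> caps B=0 W=0
Move 7: B@(4,1) -> caps B=0 W=0
Move 8: W@(1,1) -> caps B=0 W=0
Move 9: B@(3,0) -> caps B=1 W=0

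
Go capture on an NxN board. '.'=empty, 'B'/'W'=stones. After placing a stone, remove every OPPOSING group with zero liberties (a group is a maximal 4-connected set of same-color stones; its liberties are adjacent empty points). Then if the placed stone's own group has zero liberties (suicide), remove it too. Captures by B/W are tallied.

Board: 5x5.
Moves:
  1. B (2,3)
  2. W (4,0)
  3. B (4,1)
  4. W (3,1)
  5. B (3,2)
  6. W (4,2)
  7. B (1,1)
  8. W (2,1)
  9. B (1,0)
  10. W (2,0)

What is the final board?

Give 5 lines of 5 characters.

Move 1: B@(2,3) -> caps B=0 W=0
Move 2: W@(4,0) -> caps B=0 W=0
Move 3: B@(4,1) -> caps B=0 W=0
Move 4: W@(3,1) -> caps B=0 W=0
Move 5: B@(3,2) -> caps B=0 W=0
Move 6: W@(4,2) -> caps B=0 W=1
Move 7: B@(1,1) -> caps B=0 W=1
Move 8: W@(2,1) -> caps B=0 W=1
Move 9: B@(1,0) -> caps B=0 W=1
Move 10: W@(2,0) -> caps B=0 W=1

Answer: .....
BB...
WW.B.
.WB..
W.W..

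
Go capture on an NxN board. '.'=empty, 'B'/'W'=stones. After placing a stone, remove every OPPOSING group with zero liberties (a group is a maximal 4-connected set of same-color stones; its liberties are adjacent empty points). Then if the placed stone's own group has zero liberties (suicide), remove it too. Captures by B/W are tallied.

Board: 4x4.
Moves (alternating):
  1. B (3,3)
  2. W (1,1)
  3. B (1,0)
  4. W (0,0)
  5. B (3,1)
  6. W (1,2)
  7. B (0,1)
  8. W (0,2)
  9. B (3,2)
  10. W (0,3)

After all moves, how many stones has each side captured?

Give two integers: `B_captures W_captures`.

Answer: 1 0

Derivation:
Move 1: B@(3,3) -> caps B=0 W=0
Move 2: W@(1,1) -> caps B=0 W=0
Move 3: B@(1,0) -> caps B=0 W=0
Move 4: W@(0,0) -> caps B=0 W=0
Move 5: B@(3,1) -> caps B=0 W=0
Move 6: W@(1,2) -> caps B=0 W=0
Move 7: B@(0,1) -> caps B=1 W=0
Move 8: W@(0,2) -> caps B=1 W=0
Move 9: B@(3,2) -> caps B=1 W=0
Move 10: W@(0,3) -> caps B=1 W=0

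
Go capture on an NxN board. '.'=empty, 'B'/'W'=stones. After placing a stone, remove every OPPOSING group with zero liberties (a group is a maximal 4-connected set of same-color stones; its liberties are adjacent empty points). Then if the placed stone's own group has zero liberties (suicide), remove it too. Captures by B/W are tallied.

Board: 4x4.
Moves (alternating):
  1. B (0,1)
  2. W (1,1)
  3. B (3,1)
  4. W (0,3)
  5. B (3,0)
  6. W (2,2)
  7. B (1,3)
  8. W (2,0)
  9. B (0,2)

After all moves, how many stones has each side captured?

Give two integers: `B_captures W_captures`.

Answer: 1 0

Derivation:
Move 1: B@(0,1) -> caps B=0 W=0
Move 2: W@(1,1) -> caps B=0 W=0
Move 3: B@(3,1) -> caps B=0 W=0
Move 4: W@(0,3) -> caps B=0 W=0
Move 5: B@(3,0) -> caps B=0 W=0
Move 6: W@(2,2) -> caps B=0 W=0
Move 7: B@(1,3) -> caps B=0 W=0
Move 8: W@(2,0) -> caps B=0 W=0
Move 9: B@(0,2) -> caps B=1 W=0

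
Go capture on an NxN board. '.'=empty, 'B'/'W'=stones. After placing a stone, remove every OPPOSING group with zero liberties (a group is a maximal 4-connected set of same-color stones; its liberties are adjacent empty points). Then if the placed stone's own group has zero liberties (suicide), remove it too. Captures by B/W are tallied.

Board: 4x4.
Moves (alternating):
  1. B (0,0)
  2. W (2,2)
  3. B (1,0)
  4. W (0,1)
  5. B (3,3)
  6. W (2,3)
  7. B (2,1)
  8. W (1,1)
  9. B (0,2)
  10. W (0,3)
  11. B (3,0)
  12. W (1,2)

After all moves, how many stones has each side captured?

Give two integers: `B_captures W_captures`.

Move 1: B@(0,0) -> caps B=0 W=0
Move 2: W@(2,2) -> caps B=0 W=0
Move 3: B@(1,0) -> caps B=0 W=0
Move 4: W@(0,1) -> caps B=0 W=0
Move 5: B@(3,3) -> caps B=0 W=0
Move 6: W@(2,3) -> caps B=0 W=0
Move 7: B@(2,1) -> caps B=0 W=0
Move 8: W@(1,1) -> caps B=0 W=0
Move 9: B@(0,2) -> caps B=0 W=0
Move 10: W@(0,3) -> caps B=0 W=0
Move 11: B@(3,0) -> caps B=0 W=0
Move 12: W@(1,2) -> caps B=0 W=1

Answer: 0 1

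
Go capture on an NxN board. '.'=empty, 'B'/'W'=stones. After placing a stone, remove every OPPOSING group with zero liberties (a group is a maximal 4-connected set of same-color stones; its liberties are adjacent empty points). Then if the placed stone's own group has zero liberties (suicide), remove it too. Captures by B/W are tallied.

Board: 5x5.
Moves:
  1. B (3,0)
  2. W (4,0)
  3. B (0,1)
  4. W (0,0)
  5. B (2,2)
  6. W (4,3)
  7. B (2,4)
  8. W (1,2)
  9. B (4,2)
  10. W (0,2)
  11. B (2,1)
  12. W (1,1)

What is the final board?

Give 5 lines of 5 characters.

Move 1: B@(3,0) -> caps B=0 W=0
Move 2: W@(4,0) -> caps B=0 W=0
Move 3: B@(0,1) -> caps B=0 W=0
Move 4: W@(0,0) -> caps B=0 W=0
Move 5: B@(2,2) -> caps B=0 W=0
Move 6: W@(4,3) -> caps B=0 W=0
Move 7: B@(2,4) -> caps B=0 W=0
Move 8: W@(1,2) -> caps B=0 W=0
Move 9: B@(4,2) -> caps B=0 W=0
Move 10: W@(0,2) -> caps B=0 W=0
Move 11: B@(2,1) -> caps B=0 W=0
Move 12: W@(1,1) -> caps B=0 W=1

Answer: W.W..
.WW..
.BB.B
B....
W.BW.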